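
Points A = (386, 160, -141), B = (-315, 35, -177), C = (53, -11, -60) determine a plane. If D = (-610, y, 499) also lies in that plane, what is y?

-804

Coplanarity requires AB · (AC × AD) = 0.
AB = (-701, -125, -36), AC = (-333, -171, 81); the triple product is linear in y with coefficient 68769 and constant term 55290276.
Setting it to zero: y = -804.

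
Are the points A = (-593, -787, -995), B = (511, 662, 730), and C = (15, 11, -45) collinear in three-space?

AB = (1104, 1449, 1725), AC = (608, 798, 950).
AB × AC = (0, 0, 0).
The cross product vanishes, so the three points are collinear.

Yes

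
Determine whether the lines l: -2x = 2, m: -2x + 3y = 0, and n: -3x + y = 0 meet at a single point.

Intersecting l and m: solving the 2×2 system gives (x, y) = (-1, -2/3).
Substitute into n: (-3)(-1) + (1)(-2/3) = 7/3.
But n requires 0 ≠ 7/3, so the three lines have no common point.

No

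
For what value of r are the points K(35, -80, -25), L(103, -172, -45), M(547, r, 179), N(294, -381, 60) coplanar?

Normal to plane KLN: n = (-13840, -10960, 3360); plane equation n·P = 308400.
Requiring n·M = 308400: (-10960)r + (-6969040) = 308400.
So r = -664.

-664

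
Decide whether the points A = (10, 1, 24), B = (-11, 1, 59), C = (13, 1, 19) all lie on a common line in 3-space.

AB = (-21, 0, 35), AC = (3, 0, -5).
AB × AC = (0, 0, 0).
The cross product vanishes, so the three points are collinear.

Yes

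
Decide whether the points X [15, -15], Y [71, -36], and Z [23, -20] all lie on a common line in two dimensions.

No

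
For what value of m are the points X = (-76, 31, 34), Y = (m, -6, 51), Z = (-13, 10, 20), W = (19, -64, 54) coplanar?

-60

Coplanarity ⇔ det[XY; XZ; XW] = 0.
Expanding, this is linear in m: (-1750)m + (-105000) = 0.
So m = -60.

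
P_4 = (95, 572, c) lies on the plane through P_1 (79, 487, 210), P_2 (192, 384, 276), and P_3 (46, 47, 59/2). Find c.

507/2

A normal to the plane is n = P_1P_2 × P_1P_3 = (95263/2, 36437/2, -53119).
P_4 lies in the plane iff n · P_1P_4 = 0.
This gives (-53119)c + (26931333/2) = 0, so c = 507/2.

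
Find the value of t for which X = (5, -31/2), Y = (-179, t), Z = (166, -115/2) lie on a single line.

65/2

The three points are collinear iff det[XY; XZ] = 0.
This determinant is linear in t: (-161)t + (10465/2) = 0, so t = 65/2.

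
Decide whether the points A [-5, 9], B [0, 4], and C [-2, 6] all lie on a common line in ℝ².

Yes

AB = (5, -5), AC = (3, -3).
Checking proportionality: AC = 3/5·AB, so the vectors are parallel and the points are collinear.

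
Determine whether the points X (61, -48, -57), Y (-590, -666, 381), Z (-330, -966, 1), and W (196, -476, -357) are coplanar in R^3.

No

With X as base: XY = (-651, -618, 438), XZ = (-391, -918, 58), XW = (135, -428, -300).
XZ × XW = (300224, -109470, 291278).
XY · (XZ × XW) = -213600.
Since -213600 ≠ 0, the four points are not coplanar.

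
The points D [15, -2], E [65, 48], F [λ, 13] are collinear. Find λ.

30

Collinearity: (F − D) must be parallel to (E − D) = (50, 50).
Cross-multiplying the components: (λ − 15)·(50) = (15)·(50).
Solving gives λ = 30.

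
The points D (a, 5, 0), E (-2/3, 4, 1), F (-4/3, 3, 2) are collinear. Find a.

Direction EF = (-2/3, -1, 1). From the y-coordinate of D, the parameter along the line is τ = (5 − 4)/(-1) = -1.
Then a = (-2/3) + (-1)·(-2/3) = 0.

0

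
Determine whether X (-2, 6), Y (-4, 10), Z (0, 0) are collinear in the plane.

XY = (-2, 4), XZ = (2, -6).
If collinear, XZ would be a scalar multiple of XY. But (-2)·(-6) ≠ (4)·(2) (difference 4), so they are not parallel; the points are not collinear.

No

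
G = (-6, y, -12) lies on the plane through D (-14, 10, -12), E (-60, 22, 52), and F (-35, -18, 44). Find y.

The plane through D, E, F has equation 2464x + 1232y + 1540z = -40656.
Substituting G: (1232)y + (-33264) = -40656, so y = -6.

-6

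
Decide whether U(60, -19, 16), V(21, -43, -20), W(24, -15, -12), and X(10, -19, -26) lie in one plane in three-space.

No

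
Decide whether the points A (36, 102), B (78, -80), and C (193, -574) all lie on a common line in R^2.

No

AB = (42, -182), AC = (157, -676).
det[AB; AC] = (42)(-676) − (-182)(157) = 182.
The determinant is nonzero, so they are not collinear.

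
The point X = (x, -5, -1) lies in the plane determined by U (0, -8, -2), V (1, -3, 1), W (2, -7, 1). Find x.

A normal to the plane is n = UV × UW = (12, 3, -9).
X lies in the plane iff n · UX = 0.
This gives (12)x + (0) = 0, so x = 0.

0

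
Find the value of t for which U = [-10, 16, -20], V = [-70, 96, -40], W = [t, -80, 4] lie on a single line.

62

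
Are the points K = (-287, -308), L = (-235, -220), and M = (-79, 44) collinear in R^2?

KL = (52, 88), KM = (208, 352).
Twice the signed area of △KLM is (52)(352) − (88)(208) = 0.
The triangle is degenerate (zero area), so the points are collinear.

Yes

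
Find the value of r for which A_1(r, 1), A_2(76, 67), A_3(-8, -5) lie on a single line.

-1

The three points are collinear iff det[A_1A_2; A_1A_3] = 0.
This determinant is linear in r: (72)r + (72) = 0, so r = -1.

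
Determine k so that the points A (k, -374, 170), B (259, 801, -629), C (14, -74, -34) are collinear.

-70

Direction BC = (-245, -875, 595). From the y-coordinate of A, the parameter along the line is τ = (-374 − 801)/(-875) = 47/35.
Then k = 259 + 47/35·(-245) = -70.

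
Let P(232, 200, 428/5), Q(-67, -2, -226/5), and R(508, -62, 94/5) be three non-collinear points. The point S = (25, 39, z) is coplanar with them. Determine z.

The plane through P, Q, R has equation −20776x − 56074y + 134090z = -4556728.
Substituting S: (134090)z + (-2706286) = -4556728, so z = -69/5.

-69/5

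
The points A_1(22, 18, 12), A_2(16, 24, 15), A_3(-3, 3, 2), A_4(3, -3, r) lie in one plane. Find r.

-1

The points are coplanar iff A_1A_2 · (A_1A_3 × A_1A_4) = 0.
Expanding, this is linear in r: (240)r + (240) = 0.
So r = -1.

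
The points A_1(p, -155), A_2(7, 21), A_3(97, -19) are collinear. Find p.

Collinearity: (A_1 − A_2) must be parallel to (A_3 − A_2) = (90, -40).
Cross-multiplying the components: (p − 7)·(-40) = (-176)·(90).
Solving gives p = 403.

403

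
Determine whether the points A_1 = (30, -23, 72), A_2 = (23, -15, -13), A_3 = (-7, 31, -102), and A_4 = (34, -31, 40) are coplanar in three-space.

The four points are coplanar iff the 3×3 determinant with rows A_1A_2, A_1A_3, A_1A_4 is zero.
Rows: (-7, 8, -85), (-37, 54, -174), (4, -8, -32).
Expanding along the first row: (-7)(-3120) − (8)(1880) + (-85)(80) = 0.
Zero determinant ⇒ coplanar.

Yes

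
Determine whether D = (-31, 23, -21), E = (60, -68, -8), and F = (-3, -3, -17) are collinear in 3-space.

DE = (91, -91, 13), DF = (28, -26, 4).
DE × DF = (-26, 0, 182).
The cross product is nonzero, so the points do not lie on one line.

No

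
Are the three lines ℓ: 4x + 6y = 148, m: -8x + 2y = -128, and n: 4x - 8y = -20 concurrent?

Yes

The three lines meet at one point iff the augmented coefficient matrix [aᵢ bᵢ cᵢ] has rank < 3, i.e. its determinant vanishes.
Here the determinant is 0.
It vanishes, so the lines are concurrent at (19, 12).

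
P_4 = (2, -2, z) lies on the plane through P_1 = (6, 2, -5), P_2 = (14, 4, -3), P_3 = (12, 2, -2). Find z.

Coplanarity requires P_1P_2 · (P_1P_3 × P_1P_4) = 0.
P_1P_2 = (8, 2, 2), P_1P_3 = (6, 0, 3); the triple product is linear in z with coefficient -12 and constant term -36.
Setting it to zero: z = -3.

-3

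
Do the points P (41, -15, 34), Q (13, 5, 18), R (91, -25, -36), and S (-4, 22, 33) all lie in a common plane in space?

The four points are coplanar iff the 3×3 determinant with rows PQ, PR, PS is zero.
Rows: (-28, 20, -16), (50, -10, -70), (-45, 37, -1).
Expanding along the first row: (-28)(2600) − (20)(-3200) + (-16)(1400) = -31200.
Nonzero ⇒ not coplanar.

No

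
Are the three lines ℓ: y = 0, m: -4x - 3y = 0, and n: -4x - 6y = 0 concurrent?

Intersecting ℓ and m: solving the 2×2 system gives (x, y) = (0, 0).
Substitute into n: (-4)(0) + (-6)(0) = 0.
This equals 0, so (0, 0) lies on all three lines and they are concurrent.

Yes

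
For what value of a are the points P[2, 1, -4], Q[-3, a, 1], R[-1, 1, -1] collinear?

Collinearity requires PQ × PR = 0; each component is linear in a.
The x-component gives (3)a + (-3) = 0, so a = 1.
The remaining components then also vanish.

1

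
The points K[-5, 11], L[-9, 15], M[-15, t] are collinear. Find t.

21

Collinearity: (M − K) must be parallel to (L − K) = (-4, 4).
Cross-multiplying the components: (t − 11)·(-4) = (-10)·(4).
Solving gives t = 21.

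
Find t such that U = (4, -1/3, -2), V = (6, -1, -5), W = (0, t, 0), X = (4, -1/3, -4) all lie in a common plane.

1

Normal to plane UVX: n = (4/3, 4, 0); plane equation n·P = 4.
Requiring n·W = 4: (4)t + (0) = 4.
So t = 1.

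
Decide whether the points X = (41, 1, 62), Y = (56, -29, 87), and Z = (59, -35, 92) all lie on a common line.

XY = (15, -30, 25), XZ = (18, -36, 30).
XY × XZ = (0, 0, 0).
The cross product vanishes, so the three points are collinear.

Yes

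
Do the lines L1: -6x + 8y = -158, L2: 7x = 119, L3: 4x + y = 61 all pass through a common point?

Yes

Intersecting L1 and L2: solving the 2×2 system gives (x, y) = (17, -7).
Substitute into L3: (4)(17) + (1)(-7) = 61.
This equals 61, so (17, -7) lies on all three lines and they are concurrent.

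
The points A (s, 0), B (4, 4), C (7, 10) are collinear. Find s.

The three points are collinear iff det[AB; AC] = 0.
This determinant is linear in s: (-6)s + (12) = 0, so s = 2.

2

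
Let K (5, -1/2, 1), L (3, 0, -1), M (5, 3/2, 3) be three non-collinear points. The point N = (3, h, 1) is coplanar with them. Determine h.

2

The plane through K, L, M has equation 5x + 4y − 4z = 19.
Substituting N: (4)h + (11) = 19, so h = 2.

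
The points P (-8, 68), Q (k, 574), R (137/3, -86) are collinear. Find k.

Collinearity: (Q − P) must be parallel to (R − P) = (161/3, -154).
Cross-multiplying the components: (k − (-8))·(-154) = (506)·(161/3).
Solving gives k = -553/3.

-553/3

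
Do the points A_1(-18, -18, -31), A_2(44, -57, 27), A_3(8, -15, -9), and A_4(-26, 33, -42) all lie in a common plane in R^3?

No

A normal to the plane through A_1, A_2, A_3 is n = A_1A_2 × A_1A_3 = (-1032, 144, 1200).
The plane has equation n·P = -21216. For A_4: n·A_4 = -18816.
-18816 ≠ -21216, so A_4 is off the plane.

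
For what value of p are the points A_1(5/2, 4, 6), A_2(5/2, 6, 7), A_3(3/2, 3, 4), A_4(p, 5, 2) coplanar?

The points are coplanar iff A_1A_2 · (A_1A_3 × A_1A_4) = 0.
Expanding, this is linear in p: (-3)p + (-3/2) = 0.
So p = -1/2.

-1/2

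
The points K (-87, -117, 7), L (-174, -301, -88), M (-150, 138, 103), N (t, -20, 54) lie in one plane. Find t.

-57

The points are coplanar iff KL · (KM × KN) = 0.
Expanding, this is linear in t: (6561)t + (373977) = 0.
So t = -57.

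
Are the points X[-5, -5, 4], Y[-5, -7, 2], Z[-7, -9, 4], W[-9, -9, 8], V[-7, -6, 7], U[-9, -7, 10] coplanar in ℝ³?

The plane through X, Y, Z has normal n = XY × XZ = (-8, 4, -4) and equation n·P = 4.
Checking the remaining points: n·W = 4, n·V = 4, n·U = 4.
All equal 4, so all 6 points lie in one plane.

Yes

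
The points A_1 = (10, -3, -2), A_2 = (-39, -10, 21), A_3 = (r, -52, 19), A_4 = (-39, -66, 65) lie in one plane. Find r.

59

Normal to plane A_1A_2A_4: n = (980, 2156, 2744); plane equation n·P = -2156.
Requiring n·A_3 = -2156: (980)r + (-59976) = -2156.
So r = 59.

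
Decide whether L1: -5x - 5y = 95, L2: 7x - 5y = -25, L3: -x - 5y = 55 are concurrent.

Yes

The three lines meet at one point iff the augmented coefficient matrix [aᵢ bᵢ cᵢ] has rank < 3, i.e. its determinant vanishes.
Here the determinant is 0.
It vanishes, so the lines are concurrent at (-10, -9).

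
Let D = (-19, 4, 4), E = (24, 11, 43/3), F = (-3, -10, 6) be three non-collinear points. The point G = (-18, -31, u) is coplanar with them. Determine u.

Coplanarity requires DE · (DF × DG) = 0.
DE = (43, 7, 31/3), DF = (16, -14, 2); the triple product is linear in u with coefficient -714 and constant term 238.
Setting it to zero: u = 1/3.

1/3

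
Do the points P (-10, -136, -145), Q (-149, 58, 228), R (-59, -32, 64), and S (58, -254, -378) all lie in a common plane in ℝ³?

With P as base: PQ = (-139, 194, 373), PR = (-49, 104, 209), PS = (68, -118, -233).
PR × PS = (430, 2795, -1290).
PQ · (PR × PS) = 1290.
Since 1290 ≠ 0, the four points are not coplanar.

No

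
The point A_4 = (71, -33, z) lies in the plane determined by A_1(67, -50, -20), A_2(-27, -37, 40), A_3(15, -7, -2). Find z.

The plane through A_1, A_2, A_3 has equation −2346x − 1428y − 3366z = -18462.
Substituting A_4: (-3366)z + (-119442) = -18462, so z = -30.

-30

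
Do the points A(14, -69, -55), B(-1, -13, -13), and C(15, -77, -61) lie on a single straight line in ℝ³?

No

AB = (-15, 56, 42), AC = (1, -8, -6).
AB × AC = (0, -48, 64).
The cross product is nonzero, so the points do not lie on one line.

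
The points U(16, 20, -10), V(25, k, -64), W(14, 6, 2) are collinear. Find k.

Collinearity requires UV × UW = 0; each component is linear in k.
The x-component gives (12)k + (-996) = 0, so k = 83.
The remaining components then also vanish.

83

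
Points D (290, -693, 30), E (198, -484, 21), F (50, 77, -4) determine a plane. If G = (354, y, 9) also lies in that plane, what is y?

-256

The plane through D, E, F has equation −176x − 968y − 20680z = -616.
Substituting G: (-968)y + (-248424) = -616, so y = -256.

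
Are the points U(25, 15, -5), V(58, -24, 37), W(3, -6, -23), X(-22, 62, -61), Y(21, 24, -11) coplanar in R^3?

The plane through U, V, W has normal n = UV × UW = (1584, -330, -1551) and equation n·P = 42405.
Checking the remaining points: n·X = 39303, n·Y = 42405.
Since n·X = 39303 ≠ 42405, X is off the plane and the points are not all coplanar.

No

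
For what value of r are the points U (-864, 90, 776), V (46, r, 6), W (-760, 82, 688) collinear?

20

Direction UW = (104, -8, -88). From the x-coordinate of V, the parameter along the line is τ = (46 − (-864))/104 = 35/4.
Then r = 90 + 35/4·(-8) = 20.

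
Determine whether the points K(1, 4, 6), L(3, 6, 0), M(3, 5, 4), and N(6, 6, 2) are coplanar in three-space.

No

The four points are coplanar iff the 3×3 determinant with rows KL, KM, KN is zero.
Rows: (2, 2, -6), (2, 1, -2), (5, 2, -4).
Expanding along the first row: (2)(0) − (2)(2) + (-6)(-1) = 2.
Nonzero ⇒ not coplanar.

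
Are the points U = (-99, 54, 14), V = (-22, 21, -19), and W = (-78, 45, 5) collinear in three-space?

Yes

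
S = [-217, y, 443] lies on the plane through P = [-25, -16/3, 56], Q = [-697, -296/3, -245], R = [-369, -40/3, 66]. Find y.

248/3

Coplanarity requires PQ · (PR × PS) = 0.
PQ = (-672, -280/3, -301), PR = (-344, -8, 10); the triple product is linear in y with coefficient 110264 and constant term -27345472/3.
Setting it to zero: y = 248/3.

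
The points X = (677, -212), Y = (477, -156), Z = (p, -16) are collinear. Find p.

The three points are collinear iff det[XY; XZ] = 0.
This determinant is linear in p: (-56)p + (-1288) = 0, so p = -23.

-23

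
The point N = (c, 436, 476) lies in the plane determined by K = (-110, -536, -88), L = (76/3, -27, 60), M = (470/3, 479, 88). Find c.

A normal to the plane is n = KL × KM = (-60636, 15648, 1630).
N lies in the plane iff n · KN = 0.
This gives (-60636)c + (9459216) = 0, so c = 156.

156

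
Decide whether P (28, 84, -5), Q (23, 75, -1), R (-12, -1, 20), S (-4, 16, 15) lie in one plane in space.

The four points are coplanar iff the 3×3 determinant with rows PQ, PR, PS is zero.
Rows: (-5, -9, 4), (-40, -85, 25), (-32, -68, 20).
Expanding along the first row: (-5)(0) − (-9)(0) + (4)(0) = 0.
Zero determinant ⇒ coplanar.

Yes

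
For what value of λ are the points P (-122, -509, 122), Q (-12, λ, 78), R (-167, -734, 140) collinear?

41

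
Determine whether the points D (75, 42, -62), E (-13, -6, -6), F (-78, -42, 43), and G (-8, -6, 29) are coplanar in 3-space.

The four points are coplanar iff the 3×3 determinant with rows DE, DF, DG is zero.
Rows: (-88, -48, 56), (-153, -84, 105), (-83, -48, 91).
Expanding along the first row: (-88)(-2604) − (-48)(-5208) + (56)(372) = 0.
Zero determinant ⇒ coplanar.

Yes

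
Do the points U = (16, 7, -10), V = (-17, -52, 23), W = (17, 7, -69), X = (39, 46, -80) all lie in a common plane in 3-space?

No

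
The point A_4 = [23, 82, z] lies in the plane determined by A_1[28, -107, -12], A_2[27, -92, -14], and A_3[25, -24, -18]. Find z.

Coplanarity requires A_1A_2 · (A_1A_3 × A_1A_4) = 0.
A_1A_2 = (-1, 15, -2), A_1A_3 = (-3, 83, -6); the triple product is linear in z with coefficient -38 and constant term -836.
Setting it to zero: z = -22.

-22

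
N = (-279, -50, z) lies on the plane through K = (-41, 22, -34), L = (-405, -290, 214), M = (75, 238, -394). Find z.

-190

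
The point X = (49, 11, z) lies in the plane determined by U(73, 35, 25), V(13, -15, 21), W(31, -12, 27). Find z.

The plane through U, V, W has equation −288x + 288y + 720z = 7056.
Substituting X: (720)z + (-10944) = 7056, so z = 25.

25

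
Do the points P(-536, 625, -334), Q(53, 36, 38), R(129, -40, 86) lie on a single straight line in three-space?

Yes

PQ = (589, -589, 372), PR = (665, -665, 420).
PQ × PR = (0, 0, 0).
The cross product vanishes, so the three points are collinear.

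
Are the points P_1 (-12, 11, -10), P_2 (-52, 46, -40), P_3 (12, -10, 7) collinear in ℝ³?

P_1P_2 = (-40, 35, -30), P_1P_3 = (24, -21, 17).
P_1P_2 × P_1P_3 = (-35, -40, 0).
The cross product is nonzero, so the points do not lie on one line.

No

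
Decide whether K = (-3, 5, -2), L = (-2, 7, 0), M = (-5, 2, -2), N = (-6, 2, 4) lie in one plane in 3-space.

A normal to the plane through K, L, M is n = KL × KM = (6, -4, 1).
The plane has equation n·P = -40. For N: n·N = -40.
Equal, so N lies in the plane and all four are coplanar.

Yes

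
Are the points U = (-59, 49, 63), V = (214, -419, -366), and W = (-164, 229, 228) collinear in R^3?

Yes

UV = (273, -468, -429), UW = (-105, 180, 165).
UV × UW = (0, 0, 0).
The cross product vanishes, so the three points are collinear.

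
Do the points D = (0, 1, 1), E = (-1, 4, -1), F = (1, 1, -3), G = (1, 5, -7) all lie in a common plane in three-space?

No

The four points are coplanar iff the 3×3 determinant with rows DE, DF, DG is zero.
Rows: (-1, 3, -2), (1, 0, -4), (1, 4, -8).
Expanding along the first row: (-1)(16) − (3)(-4) + (-2)(4) = -12.
Nonzero ⇒ not coplanar.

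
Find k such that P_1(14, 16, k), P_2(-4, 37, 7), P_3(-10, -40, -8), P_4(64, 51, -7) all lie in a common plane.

The points are coplanar iff P_1P_2 · (P_1P_3 × P_1P_4) = 0.
Expanding, this is linear in k: (-5152)k + (-10304) = 0.
So k = -2.

-2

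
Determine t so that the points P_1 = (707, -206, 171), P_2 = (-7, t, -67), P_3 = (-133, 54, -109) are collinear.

15

Collinearity requires P_1P_2 × P_1P_3 = 0; each component is linear in t.
The x-component gives (-280)t + (4200) = 0, so t = 15.
The remaining components then also vanish.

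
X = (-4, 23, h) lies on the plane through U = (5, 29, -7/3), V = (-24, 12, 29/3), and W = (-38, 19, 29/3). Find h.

5/3

A normal to the plane is n = UV × UW = (-84, -168, -441).
X lies in the plane iff n · UX = 0.
This gives (-441)h + (735) = 0, so h = 5/3.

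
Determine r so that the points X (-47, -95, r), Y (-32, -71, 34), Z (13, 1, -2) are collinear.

46

Collinearity requires XY × XZ = 0; each component is linear in r.
The x-component gives (72)r + (-3312) = 0, so r = 46.
The remaining components then also vanish.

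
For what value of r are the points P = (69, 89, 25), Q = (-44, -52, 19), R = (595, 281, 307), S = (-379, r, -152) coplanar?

Normal to plane PQR: n = (-38610, 28710, 52470); plane equation n·X = 1202850.
Requiring n·S = 1202850: (28710)r + (6657750) = 1202850.
So r = -190.

-190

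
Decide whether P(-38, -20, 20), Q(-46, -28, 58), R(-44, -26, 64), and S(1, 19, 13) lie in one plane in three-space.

Yes

A normal to the plane through P, Q, R is n = PQ × PR = (-124, 124, 0).
The plane has equation n·X = 2232. For S: n·S = 2232.
Equal, so S lies in the plane and all four are coplanar.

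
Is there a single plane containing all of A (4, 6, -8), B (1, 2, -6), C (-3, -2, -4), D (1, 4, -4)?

The four points are coplanar iff the 3×3 determinant with rows AB, AC, AD is zero.
Rows: (-3, -4, 2), (-7, -8, 4), (-3, -2, 4).
Expanding along the first row: (-3)(-24) − (-4)(-16) + (2)(-10) = -12.
Nonzero ⇒ not coplanar.

No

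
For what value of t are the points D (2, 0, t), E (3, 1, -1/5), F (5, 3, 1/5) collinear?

-2/5

Direction EF = (2, 2, 2/5). From the x-coordinate of D, the parameter along the line is τ = (2 − 3)/2 = -1/2.
Then t = (-1/5) + (-1/2)·(2/5) = -2/5.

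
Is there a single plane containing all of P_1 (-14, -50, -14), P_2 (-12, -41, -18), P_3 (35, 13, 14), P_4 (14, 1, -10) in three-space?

With P_1 as base: P_1P_2 = (2, 9, -4), P_1P_3 = (49, 63, 28), P_1P_4 = (28, 51, 4).
P_1P_3 × P_1P_4 = (-1176, 588, 735).
P_1P_2 · (P_1P_3 × P_1P_4) = 0.
The scalar triple product vanishes, so the four points are coplanar.

Yes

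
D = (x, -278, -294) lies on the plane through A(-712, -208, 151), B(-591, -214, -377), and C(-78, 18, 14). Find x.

Coplanarity requires AB · (AC × AD) = 0.
AB = (121, -6, -528), AC = (634, 226, -137); the triple product is linear in x with coefficient 120150 and constant term 93957300.
Setting it to zero: x = -782.

-782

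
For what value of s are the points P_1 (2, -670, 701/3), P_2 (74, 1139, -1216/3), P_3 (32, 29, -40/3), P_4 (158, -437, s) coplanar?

436/3

Normal to plane P_1P_2P_3: n = (-162, -1386, -3942); plane equation n·P = 7182.
Requiring n·P_4 = 7182: (-3942)s + (580086) = 7182.
So s = 436/3.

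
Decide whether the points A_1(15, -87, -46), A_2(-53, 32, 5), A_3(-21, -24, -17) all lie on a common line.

A_1A_2 = (-68, 119, 51), A_1A_3 = (-36, 63, 29).
A_1A_2 × A_1A_3 = (238, 136, 0).
The cross product is nonzero, so the points do not lie on one line.

No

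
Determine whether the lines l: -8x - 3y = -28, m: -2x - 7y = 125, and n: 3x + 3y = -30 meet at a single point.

The three lines meet at one point iff the augmented coefficient matrix [aᵢ bᵢ cᵢ] has rank < 3, i.e. its determinant vanishes.
Here the determinant is -45.
Nonzero, so no common point exists.

No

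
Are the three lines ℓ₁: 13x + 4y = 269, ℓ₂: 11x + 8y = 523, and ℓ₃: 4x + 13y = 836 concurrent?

Yes

Lines aᵢx + bᵢy = cᵢ with pairwise distinct directions are concurrent exactly when det[aᵢ bᵢ cᵢ] = 0.
Here the determinant is 0.
It vanishes, so the lines are concurrent at (1, 64).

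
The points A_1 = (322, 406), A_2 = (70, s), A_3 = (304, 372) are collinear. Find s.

-70

The three points are collinear iff det[A_1A_2; A_1A_3] = 0.
This determinant is linear in s: (18)s + (1260) = 0, so s = -70.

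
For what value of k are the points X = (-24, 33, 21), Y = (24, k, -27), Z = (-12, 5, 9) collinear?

Direction XZ = (12, -28, -12). From the x-coordinate of Y, the parameter along the line is τ = (24 − (-24))/12 = 4.
Then k = 33 + 4·(-28) = -79.

-79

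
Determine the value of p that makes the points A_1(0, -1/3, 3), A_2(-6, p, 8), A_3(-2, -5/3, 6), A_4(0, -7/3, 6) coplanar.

The points are coplanar iff A_1A_2 · (A_1A_3 × A_1A_4) = 0.
Expanding, this is linear in p: (6)p + (10) = 0.
So p = -5/3.

-5/3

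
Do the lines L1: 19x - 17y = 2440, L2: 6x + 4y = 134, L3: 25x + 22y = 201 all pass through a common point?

Intersecting L1 and L2: solving the 2×2 system gives (x, y) = (6019/89, -6047/89).
Substitute into L3: (25)(6019/89) + (22)(-6047/89) = 17441/89.
But L3 requires 201 ≠ 17441/89, so the three lines have no common point.

No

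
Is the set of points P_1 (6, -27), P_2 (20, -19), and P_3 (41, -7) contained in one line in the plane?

P_1P_2 = (14, 8), P_1P_3 = (35, 20).
Checking proportionality: P_1P_3 = 5/2·P_1P_2, so the vectors are parallel and the points are collinear.

Yes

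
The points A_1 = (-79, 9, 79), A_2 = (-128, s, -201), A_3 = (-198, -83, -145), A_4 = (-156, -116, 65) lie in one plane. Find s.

65

The points are coplanar iff A_1A_2 · (A_1A_3 × A_1A_4) = 0.
Expanding, this is linear in s: (15582)s + (-1012830) = 0.
So s = 65.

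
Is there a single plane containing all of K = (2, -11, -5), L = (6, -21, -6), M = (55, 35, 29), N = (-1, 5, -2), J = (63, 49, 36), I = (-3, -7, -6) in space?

Yes

The plane through K, L, M has normal n = KL × KM = (-294, -189, 714) and equation n·P = -2079.
Checking the remaining points: n·N = -2079, n·J = -2079, n·I = -2079.
All equal -2079, so all 6 points lie in one plane.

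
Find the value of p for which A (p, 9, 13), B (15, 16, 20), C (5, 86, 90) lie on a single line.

Collinearity requires AB × AC = 0; each component is linear in p.
The y-component gives (70)p + (-1120) = 0, so p = 16.
The remaining components then also vanish.

16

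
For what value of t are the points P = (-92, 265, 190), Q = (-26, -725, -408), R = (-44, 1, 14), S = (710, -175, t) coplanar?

-496

Coplanarity ⇔ det[PQ; PR; PS] = 0.
Expanding, this is linear in t: (30096)t + (14927616) = 0.
So t = -496.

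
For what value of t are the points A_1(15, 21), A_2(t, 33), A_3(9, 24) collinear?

Collinearity: (A_2 − A_1) must be parallel to (A_3 − A_1) = (-6, 3).
Cross-multiplying the components: (t − 15)·(3) = (12)·(-6).
Solving gives t = -9.

-9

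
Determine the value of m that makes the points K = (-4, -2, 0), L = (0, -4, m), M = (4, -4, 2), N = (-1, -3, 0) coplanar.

-2

Normal to plane KMN: n = (2, 6, -2); plane equation n·P = -20.
Requiring n·L = -20: (-2)m + (-24) = -20.
So m = -2.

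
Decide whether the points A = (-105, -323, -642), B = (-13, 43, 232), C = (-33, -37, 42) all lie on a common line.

No

AB = (92, 366, 874), AC = (72, 286, 684).
Comparing components 2 and 3: (366)(684) − (874)(286) = 380 ≠ 0, so AB and AC are not parallel and the points are not collinear.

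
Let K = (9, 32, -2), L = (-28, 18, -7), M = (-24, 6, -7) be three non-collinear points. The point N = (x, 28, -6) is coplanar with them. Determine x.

-23

The plane through K, L, M has equation −60x − 20y + 500z = -2180.
Substituting N: (-60)x + (-3560) = -2180, so x = -23.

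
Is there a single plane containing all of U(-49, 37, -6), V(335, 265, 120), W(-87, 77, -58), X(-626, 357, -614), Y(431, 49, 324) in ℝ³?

The plane through U, V, W has normal n = UV × UW = (-16896, 15180, 24024) and equation n·P = 1245420.
Checking the remaining points: n·X = 1245420, n·Y = 1245420.
All equal 1245420, so all 5 points lie in one plane.

Yes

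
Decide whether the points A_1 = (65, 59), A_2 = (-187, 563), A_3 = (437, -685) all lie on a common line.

Yes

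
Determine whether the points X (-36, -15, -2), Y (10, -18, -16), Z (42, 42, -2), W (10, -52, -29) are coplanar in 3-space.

Yes

With X as base: XY = (46, -3, -14), XZ = (78, 57, 0), XW = (46, -37, -27).
XZ × XW = (-1539, 2106, -5508).
XY · (XZ × XW) = 0.
The scalar triple product vanishes, so the four points are coplanar.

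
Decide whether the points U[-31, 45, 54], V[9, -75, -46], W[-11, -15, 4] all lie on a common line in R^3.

UV = (40, -120, -100), UW = (20, -60, -50).
UV × UW = (0, 0, 0).
The cross product vanishes, so the three points are collinear.

Yes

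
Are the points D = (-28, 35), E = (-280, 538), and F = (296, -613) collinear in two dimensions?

DE = (-252, 503), DF = (324, -648).
det[DE; DF] = (-252)(-648) − (503)(324) = 324.
The determinant is nonzero, so they are not collinear.

No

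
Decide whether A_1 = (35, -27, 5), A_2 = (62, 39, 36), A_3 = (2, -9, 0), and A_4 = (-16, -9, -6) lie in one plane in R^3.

Yes

With A_1 as base: A_1A_2 = (27, 66, 31), A_1A_3 = (-33, 18, -5), A_1A_4 = (-51, 18, -11).
A_1A_3 × A_1A_4 = (-108, -108, 324).
A_1A_2 · (A_1A_3 × A_1A_4) = 0.
The scalar triple product vanishes, so the four points are coplanar.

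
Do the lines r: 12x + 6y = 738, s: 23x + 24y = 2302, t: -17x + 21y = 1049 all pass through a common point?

Yes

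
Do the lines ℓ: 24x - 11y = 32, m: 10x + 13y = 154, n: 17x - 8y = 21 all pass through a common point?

Intersecting ℓ and m: solving the 2×2 system gives (x, y) = (5, 8).
Substitute into n: (17)(5) + (-8)(8) = 21.
This equals 21, so (5, 8) lies on all three lines and they are concurrent.

Yes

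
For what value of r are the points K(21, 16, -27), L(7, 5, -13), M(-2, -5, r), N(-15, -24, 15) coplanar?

-5/2

The points are coplanar iff KL · (KM × KN) = 0.
Expanding, this is linear in r: (-164)r + (-410) = 0.
So r = -5/2.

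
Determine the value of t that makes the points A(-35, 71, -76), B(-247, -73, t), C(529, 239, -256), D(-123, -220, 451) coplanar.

144

Normal to plane ACD: n = (36156, -281388, -149340); plane equation n·P = -9894168.
Requiring n·B = -9894168: (-149340)t + (11610792) = -9894168.
So t = 144.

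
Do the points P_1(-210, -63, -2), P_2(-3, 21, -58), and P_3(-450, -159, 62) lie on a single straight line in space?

No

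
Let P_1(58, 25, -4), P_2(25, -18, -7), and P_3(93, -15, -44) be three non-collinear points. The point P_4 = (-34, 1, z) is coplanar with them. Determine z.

36

Coplanarity requires P_1P_2 · (P_1P_3 × P_1P_4) = 0.
P_1P_2 = (-33, -43, -3), P_1P_3 = (35, -40, -40); the triple product is linear in z with coefficient 2825 and constant term -101700.
Setting it to zero: z = 36.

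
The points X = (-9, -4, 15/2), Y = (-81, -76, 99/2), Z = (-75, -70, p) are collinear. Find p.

Collinearity requires XY × XZ = 0; each component is linear in p.
The x-component gives (-72)p + (3312) = 0, so p = 46.
The remaining components then also vanish.

46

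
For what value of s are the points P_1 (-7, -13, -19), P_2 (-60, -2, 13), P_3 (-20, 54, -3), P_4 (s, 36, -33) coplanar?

Normal to plane P_1P_2P_3: n = (-1968, 432, -3408); plane equation n·P = 72912.
Requiring n·P_4 = 72912: (-1968)s + (128016) = 72912.
So s = 28.

28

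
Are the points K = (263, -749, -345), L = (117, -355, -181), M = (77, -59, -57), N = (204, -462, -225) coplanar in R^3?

The four points are coplanar iff the 3×3 determinant with rows KL, KM, KN is zero.
Rows: (-146, 394, 164), (-186, 690, 288), (-59, 287, 120).
Expanding along the first row: (-146)(144) − (394)(-5328) + (164)(-12672) = 0.
Zero determinant ⇒ coplanar.

Yes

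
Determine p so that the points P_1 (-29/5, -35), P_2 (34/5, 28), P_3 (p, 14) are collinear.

4

The three points are collinear iff det[P_1P_2; P_1P_3] = 0.
This determinant is linear in p: (-63)p + (252) = 0, so p = 4.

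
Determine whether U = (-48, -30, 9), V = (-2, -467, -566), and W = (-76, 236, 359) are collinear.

Yes

UV = (46, -437, -575), UW = (-28, 266, 350).
UV × UW = (0, 0, 0).
The cross product vanishes, so the three points are collinear.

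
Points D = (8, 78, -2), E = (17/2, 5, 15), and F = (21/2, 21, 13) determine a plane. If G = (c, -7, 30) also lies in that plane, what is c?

47/2

A normal to the plane is n = DE × DF = (-126, 35, 154).
G lies in the plane iff n · DG = 0.
This gives (-126)c + (2961) = 0, so c = 47/2.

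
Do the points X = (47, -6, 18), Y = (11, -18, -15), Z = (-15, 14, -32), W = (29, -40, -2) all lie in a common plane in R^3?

The four points are coplanar iff the 3×3 determinant with rows XY, XZ, XW is zero.
Rows: (-36, -12, -33), (-62, 20, -50), (-18, -34, -20).
Expanding along the first row: (-36)(-2100) − (-12)(340) + (-33)(2468) = -1764.
Nonzero ⇒ not coplanar.

No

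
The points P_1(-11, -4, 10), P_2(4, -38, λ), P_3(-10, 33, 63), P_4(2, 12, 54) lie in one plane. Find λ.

-12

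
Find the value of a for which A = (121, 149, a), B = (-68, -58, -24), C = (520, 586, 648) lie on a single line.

Direction BC = (588, 644, 672). From the x-coordinate of A, the parameter along the line is τ = (121 − (-68))/588 = 9/28.
Then a = (-24) + 9/28·(672) = 192.

192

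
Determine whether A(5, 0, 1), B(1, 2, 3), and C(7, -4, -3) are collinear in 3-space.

No

AB = (-4, 2, 2), AC = (2, -4, -4).
AB × AC = (0, -12, 12).
The cross product is nonzero, so the points do not lie on one line.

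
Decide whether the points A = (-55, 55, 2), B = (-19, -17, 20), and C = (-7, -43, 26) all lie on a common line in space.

AB = (36, -72, 18), AC = (48, -98, 24).
AB × AC = (36, 0, -72).
The cross product is nonzero, so the points do not lie on one line.

No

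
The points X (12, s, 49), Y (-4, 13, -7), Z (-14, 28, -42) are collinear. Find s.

-11

Direction YZ = (-10, 15, -35). From the x-coordinate of X, the parameter along the line is τ = (12 − (-4))/(-10) = -8/5.
Then s = 13 + (-8/5)·(15) = -11.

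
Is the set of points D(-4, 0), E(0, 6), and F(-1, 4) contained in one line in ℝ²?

DE = (4, 6), DF = (3, 4).
det[DE; DF] = (4)(4) − (6)(3) = -2.
The determinant is nonzero, so they are not collinear.

No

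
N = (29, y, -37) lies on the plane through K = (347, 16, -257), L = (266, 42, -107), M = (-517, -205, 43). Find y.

-70/3

Coplanarity requires KL · (KM × KN) = 0.
KL = (-81, 26, 150), KM = (-864, -221, 300); the triple product is linear in y with coefficient -105300 and constant term -2457000.
Setting it to zero: y = -70/3.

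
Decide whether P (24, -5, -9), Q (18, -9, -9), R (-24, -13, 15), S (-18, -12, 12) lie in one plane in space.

The four points are coplanar iff the 3×3 determinant with rows PQ, PR, PS is zero.
Rows: (-6, -4, 0), (-48, -8, 24), (-42, -7, 21).
Expanding along the first row: (-6)(0) − (-4)(0) + (0)(0) = 0.
Zero determinant ⇒ coplanar.

Yes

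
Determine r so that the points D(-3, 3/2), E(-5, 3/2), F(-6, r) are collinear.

The three points are collinear iff det[DE; DF] = 0.
This determinant is linear in r: (-2)r + (3) = 0, so r = 3/2.

3/2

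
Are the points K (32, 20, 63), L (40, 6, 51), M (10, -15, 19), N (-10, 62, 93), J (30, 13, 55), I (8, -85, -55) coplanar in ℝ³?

The plane through K, L, M has normal n = KL × KM = (196, 616, -588) and equation n·P = -18452.
Checking the remaining points: n·N = -18452, n·J = -18452, n·I = -18452.
All equal -18452, so all 6 points lie in one plane.

Yes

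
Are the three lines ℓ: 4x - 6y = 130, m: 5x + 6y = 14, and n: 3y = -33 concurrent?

Yes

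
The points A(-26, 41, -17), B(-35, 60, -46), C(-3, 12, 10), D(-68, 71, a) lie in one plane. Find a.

-11

Coplanarity ⇔ det[AB; AC; AD] = 0.
Expanding, this is linear in a: (-176)a + (-1936) = 0.
So a = -11.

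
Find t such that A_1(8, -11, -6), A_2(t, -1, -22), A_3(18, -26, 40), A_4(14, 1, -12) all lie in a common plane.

Coplanarity ⇔ det[A_1A_2; A_1A_3; A_1A_4] = 0.
Expanding, this is linear in t: (-462)t + (3696) = 0.
So t = 8.

8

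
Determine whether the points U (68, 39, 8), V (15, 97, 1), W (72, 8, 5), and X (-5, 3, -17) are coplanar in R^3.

Yes

A normal to the plane through U, V, W is n = UV × UW = (-391, -187, 1411).
The plane has equation n·P = -22593. For X: n·X = -22593.
Equal, so X lies in the plane and all four are coplanar.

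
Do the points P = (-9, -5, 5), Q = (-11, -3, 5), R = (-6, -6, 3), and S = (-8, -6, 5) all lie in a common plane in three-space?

Yes

The four points are coplanar iff the 3×3 determinant with rows PQ, PR, PS is zero.
Rows: (-2, 2, 0), (3, -1, -2), (1, -1, 0).
Expanding along the first row: (-2)(-2) − (2)(2) + (0)(-2) = 0.
Zero determinant ⇒ coplanar.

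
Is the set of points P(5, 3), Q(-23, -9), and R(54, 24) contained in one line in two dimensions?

Yes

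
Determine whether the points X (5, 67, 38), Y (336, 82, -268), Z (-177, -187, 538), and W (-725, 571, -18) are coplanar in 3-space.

No

With X as base: XY = (331, 15, -306), XZ = (-182, -254, 500), XW = (-730, 504, -56).
XZ × XW = (-237776, -375192, -277148).
XY · (XZ × XW) = 475552.
Since 475552 ≠ 0, the four points are not coplanar.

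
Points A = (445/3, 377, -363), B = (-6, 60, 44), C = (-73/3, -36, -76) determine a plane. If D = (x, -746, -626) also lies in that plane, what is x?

The plane through A, B, C has equation 77112x − (77945/3)y + (27013/3)z = -4876144/3.
Substituting D: (77112)x + (41236832/3) = -4876144/3, so x = -598/3.

-598/3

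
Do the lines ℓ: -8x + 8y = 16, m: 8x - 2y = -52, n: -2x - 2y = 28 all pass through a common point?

Intersecting ℓ and m: solving the 2×2 system gives (x, y) = (-8, -6).
Substitute into n: (-2)(-8) + (-2)(-6) = 28.
This equals 28, so (-8, -6) lies on all three lines and they are concurrent.

Yes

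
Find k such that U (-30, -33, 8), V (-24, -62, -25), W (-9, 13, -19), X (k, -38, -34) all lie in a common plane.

-15

The points are coplanar iff UV · (UW × UX) = 0.
Expanding, this is linear in k: (2301)k + (34515) = 0.
So k = -15.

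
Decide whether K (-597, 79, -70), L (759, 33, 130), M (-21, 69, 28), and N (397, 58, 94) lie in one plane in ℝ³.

The four points are coplanar iff the 3×3 determinant with rows KL, KM, KN is zero.
Rows: (1356, -46, 200), (576, -10, 98), (994, -21, 164).
Expanding along the first row: (1356)(418) − (-46)(-2948) + (200)(-2156) = 0.
Zero determinant ⇒ coplanar.

Yes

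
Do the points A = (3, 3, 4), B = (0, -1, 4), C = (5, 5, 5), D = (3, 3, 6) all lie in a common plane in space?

No

With A as base: AB = (-3, -4, 0), AC = (2, 2, 1), AD = (0, 0, 2).
AC × AD = (4, -4, 0).
AB · (AC × AD) = 4.
Since 4 ≠ 0, the four points are not coplanar.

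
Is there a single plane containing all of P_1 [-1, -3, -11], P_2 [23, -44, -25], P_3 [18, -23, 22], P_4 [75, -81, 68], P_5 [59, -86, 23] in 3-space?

The plane through P_1, P_2, P_3 has normal n = P_1P_2 × P_1P_3 = (-1633, -1058, 299) and equation n·P = 1518.
Checking the remaining points: n·P_4 = -16445, n·P_5 = 1518.
Since n·P_4 = -16445 ≠ 1518, P_4 is off the plane and the points are not all coplanar.

No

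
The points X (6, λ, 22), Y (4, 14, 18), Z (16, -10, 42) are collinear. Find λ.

10

Collinearity requires XY × XZ = 0; each component is linear in λ.
The x-component gives (-24)λ + (240) = 0, so λ = 10.
The remaining components then also vanish.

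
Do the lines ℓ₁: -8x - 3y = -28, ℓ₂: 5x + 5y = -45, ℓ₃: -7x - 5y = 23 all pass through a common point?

Intersecting ℓ₁ and ℓ₂: solving the 2×2 system gives (x, y) = (11, -20).
Substitute into ℓ₃: (-7)(11) + (-5)(-20) = 23.
This equals 23, so (11, -20) lies on all three lines and they are concurrent.

Yes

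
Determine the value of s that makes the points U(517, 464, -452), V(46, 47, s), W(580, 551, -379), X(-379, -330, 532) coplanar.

67

Normal to plane UWX: n = (143570, -127400, 27930); plane equation n·P = 2487730.
Requiring n·V = 2487730: (27930)s + (616420) = 2487730.
So s = 67.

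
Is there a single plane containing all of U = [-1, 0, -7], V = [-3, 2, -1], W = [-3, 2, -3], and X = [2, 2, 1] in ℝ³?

With U as base: UV = (-2, 2, 6), UW = (-2, 2, 4), UX = (3, 2, 8).
UW × UX = (8, 28, -10).
UV · (UW × UX) = -20.
Since -20 ≠ 0, the four points are not coplanar.

No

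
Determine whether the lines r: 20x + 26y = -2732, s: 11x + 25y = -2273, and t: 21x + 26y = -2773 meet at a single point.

No

Lines aᵢx + bᵢy = cᵢ with pairwise distinct directions are concurrent exactly when det[aᵢ bᵢ cᵢ] = 0.
Here the determinant is 428.
Nonzero, so no common point exists.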